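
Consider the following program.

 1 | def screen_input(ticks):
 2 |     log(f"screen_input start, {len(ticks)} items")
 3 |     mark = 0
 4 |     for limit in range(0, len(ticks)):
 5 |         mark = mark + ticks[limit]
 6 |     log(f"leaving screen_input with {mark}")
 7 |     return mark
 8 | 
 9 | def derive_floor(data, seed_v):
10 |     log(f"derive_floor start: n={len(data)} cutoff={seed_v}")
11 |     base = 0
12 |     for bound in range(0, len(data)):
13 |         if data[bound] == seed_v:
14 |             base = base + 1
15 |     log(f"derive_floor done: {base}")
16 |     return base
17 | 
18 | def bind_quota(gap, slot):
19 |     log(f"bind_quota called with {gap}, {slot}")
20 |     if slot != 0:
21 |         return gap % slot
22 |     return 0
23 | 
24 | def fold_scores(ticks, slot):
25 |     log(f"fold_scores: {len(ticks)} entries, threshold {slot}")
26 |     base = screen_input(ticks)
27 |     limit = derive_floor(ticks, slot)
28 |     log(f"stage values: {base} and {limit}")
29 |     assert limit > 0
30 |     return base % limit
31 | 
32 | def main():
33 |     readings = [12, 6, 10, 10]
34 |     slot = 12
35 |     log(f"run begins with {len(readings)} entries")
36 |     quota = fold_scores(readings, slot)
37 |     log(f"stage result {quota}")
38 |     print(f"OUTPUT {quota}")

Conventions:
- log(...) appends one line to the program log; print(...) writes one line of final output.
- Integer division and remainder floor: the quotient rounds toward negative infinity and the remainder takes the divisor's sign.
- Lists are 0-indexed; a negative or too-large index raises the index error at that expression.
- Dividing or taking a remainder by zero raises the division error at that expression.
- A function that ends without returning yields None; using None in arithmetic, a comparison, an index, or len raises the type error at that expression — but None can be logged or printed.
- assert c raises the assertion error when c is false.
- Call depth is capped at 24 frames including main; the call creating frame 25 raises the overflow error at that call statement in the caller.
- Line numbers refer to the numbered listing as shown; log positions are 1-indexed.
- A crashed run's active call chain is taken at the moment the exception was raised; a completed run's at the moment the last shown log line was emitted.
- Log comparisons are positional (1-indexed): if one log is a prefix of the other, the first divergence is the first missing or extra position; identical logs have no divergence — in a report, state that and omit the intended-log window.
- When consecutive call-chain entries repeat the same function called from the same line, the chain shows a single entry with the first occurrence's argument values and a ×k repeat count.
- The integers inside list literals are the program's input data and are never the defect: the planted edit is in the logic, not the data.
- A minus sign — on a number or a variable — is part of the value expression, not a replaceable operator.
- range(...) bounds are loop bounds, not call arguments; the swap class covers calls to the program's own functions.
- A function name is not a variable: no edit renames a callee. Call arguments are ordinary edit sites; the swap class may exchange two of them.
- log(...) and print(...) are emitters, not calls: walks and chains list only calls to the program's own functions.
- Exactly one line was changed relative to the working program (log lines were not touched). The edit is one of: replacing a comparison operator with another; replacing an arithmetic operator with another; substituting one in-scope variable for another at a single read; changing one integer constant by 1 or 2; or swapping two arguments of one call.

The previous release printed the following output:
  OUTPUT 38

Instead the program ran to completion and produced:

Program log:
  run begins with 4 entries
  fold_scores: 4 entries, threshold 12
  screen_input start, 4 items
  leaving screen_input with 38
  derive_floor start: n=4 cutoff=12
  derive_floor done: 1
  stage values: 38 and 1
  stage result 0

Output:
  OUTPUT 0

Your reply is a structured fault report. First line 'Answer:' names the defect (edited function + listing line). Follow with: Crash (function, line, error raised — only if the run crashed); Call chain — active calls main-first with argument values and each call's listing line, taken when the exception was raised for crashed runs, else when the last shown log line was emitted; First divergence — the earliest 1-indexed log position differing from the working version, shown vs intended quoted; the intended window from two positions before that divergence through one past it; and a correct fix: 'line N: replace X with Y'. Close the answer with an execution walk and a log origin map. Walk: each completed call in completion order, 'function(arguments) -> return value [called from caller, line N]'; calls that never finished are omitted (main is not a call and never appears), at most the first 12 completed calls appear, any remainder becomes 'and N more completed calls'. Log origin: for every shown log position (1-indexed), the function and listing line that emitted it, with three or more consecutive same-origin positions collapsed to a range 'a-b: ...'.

Answer: the defect is in fold_scores at line 30.
Core observation: At log position 8 the runs split — shown 'stage result 0', but the working version logs 'stage result 38'.
Call chain: main.
First divergence: position 8; shown 'stage result 0' vs intended 'stage result 38'.
Intended log window:
  6: derive_floor done: 1
  7: stage values: 38 and 1
  8: stage result 38
Execution walk:
  screen_input([12, 6, 10, 10]) -> 38  [called from fold_scores, line 26]
  derive_floor([12, 6, 10, 10], 12) -> 1  [called from fold_scores, line 27]
  fold_scores([12, 6, 10, 10], 12) -> 0  [called from main, line 36]
Log line origins:
  1 — main, line 35
  2 — fold_scores, line 25
  3 — screen_input, line 2
  4 — screen_input, line 6
  5 — derive_floor, line 10
  6 — derive_floor, line 15
  7 — fold_scores, line 28
  8 — main, line 37
A correct fix: line 30: replace `%` with `//`.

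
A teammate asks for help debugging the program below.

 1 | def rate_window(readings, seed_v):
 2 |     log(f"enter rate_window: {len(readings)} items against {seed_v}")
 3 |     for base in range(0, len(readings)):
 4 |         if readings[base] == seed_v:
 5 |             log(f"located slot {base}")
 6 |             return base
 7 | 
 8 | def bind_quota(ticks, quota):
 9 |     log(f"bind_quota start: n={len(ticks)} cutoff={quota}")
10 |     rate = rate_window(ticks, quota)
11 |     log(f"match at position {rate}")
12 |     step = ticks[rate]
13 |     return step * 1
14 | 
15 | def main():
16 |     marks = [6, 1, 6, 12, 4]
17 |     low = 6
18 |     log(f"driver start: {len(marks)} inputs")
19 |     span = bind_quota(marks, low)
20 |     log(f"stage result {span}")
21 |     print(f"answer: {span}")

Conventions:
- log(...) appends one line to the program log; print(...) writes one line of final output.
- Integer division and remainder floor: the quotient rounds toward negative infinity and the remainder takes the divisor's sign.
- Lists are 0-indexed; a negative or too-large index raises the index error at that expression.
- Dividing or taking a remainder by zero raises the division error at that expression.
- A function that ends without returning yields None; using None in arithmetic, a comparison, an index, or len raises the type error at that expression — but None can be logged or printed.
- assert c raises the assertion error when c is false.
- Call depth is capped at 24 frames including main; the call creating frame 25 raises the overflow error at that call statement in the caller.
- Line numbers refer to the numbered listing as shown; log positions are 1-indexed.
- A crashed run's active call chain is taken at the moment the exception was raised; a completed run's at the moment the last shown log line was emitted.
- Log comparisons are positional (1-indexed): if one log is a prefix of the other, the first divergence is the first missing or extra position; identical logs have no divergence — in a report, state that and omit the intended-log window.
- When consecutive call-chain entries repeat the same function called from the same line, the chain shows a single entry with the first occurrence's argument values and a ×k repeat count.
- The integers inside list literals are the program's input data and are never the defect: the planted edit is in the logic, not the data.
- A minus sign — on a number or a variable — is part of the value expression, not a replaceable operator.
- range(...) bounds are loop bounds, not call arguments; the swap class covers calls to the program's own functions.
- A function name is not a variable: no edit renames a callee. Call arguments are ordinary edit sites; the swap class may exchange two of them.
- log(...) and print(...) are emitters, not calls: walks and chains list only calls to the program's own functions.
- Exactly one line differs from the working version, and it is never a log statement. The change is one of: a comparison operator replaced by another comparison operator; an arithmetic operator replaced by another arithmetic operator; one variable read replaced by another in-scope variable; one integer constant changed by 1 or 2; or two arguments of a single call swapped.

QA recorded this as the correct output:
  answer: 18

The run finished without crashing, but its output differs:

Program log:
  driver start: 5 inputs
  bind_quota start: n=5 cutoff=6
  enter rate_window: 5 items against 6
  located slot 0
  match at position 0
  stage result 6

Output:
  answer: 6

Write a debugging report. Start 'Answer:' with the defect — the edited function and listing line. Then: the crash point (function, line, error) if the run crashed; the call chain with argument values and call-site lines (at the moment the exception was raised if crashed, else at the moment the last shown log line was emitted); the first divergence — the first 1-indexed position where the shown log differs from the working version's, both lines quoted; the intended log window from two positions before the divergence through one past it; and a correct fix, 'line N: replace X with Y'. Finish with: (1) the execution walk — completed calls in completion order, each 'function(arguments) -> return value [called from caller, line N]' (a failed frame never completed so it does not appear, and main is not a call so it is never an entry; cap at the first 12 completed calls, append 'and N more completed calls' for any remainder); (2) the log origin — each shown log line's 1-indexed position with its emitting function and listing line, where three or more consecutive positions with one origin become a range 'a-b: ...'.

Answer: the defect is in bind_quota at line 13.
The tell: Position 6 is the first bad log line: 'stage result 6' should read 'stage result 18'.
Call chain: main.
First divergence: position 6; shown 'stage result 6' vs intended 'stage result 18'.
Intended log window:
  4: located slot 0
  5: match at position 0
  6: stage result 18
Execution walk:
  rate_window([6, 1, 6, 12, 4], 6) -> 0  [called from bind_quota, line 10]
  bind_quota([6, 1, 6, 12, 4], 6) -> 6  [called from main, line 19]
Log origin:
  1: logged in main at line 18
  2: logged in bind_quota at line 9
  3: logged in rate_window at line 2
  4: logged in rate_window at line 5
  5: logged in bind_quota at line 11
  6: logged in main at line 20
A correct fix: line 13: replace `1` with `3`.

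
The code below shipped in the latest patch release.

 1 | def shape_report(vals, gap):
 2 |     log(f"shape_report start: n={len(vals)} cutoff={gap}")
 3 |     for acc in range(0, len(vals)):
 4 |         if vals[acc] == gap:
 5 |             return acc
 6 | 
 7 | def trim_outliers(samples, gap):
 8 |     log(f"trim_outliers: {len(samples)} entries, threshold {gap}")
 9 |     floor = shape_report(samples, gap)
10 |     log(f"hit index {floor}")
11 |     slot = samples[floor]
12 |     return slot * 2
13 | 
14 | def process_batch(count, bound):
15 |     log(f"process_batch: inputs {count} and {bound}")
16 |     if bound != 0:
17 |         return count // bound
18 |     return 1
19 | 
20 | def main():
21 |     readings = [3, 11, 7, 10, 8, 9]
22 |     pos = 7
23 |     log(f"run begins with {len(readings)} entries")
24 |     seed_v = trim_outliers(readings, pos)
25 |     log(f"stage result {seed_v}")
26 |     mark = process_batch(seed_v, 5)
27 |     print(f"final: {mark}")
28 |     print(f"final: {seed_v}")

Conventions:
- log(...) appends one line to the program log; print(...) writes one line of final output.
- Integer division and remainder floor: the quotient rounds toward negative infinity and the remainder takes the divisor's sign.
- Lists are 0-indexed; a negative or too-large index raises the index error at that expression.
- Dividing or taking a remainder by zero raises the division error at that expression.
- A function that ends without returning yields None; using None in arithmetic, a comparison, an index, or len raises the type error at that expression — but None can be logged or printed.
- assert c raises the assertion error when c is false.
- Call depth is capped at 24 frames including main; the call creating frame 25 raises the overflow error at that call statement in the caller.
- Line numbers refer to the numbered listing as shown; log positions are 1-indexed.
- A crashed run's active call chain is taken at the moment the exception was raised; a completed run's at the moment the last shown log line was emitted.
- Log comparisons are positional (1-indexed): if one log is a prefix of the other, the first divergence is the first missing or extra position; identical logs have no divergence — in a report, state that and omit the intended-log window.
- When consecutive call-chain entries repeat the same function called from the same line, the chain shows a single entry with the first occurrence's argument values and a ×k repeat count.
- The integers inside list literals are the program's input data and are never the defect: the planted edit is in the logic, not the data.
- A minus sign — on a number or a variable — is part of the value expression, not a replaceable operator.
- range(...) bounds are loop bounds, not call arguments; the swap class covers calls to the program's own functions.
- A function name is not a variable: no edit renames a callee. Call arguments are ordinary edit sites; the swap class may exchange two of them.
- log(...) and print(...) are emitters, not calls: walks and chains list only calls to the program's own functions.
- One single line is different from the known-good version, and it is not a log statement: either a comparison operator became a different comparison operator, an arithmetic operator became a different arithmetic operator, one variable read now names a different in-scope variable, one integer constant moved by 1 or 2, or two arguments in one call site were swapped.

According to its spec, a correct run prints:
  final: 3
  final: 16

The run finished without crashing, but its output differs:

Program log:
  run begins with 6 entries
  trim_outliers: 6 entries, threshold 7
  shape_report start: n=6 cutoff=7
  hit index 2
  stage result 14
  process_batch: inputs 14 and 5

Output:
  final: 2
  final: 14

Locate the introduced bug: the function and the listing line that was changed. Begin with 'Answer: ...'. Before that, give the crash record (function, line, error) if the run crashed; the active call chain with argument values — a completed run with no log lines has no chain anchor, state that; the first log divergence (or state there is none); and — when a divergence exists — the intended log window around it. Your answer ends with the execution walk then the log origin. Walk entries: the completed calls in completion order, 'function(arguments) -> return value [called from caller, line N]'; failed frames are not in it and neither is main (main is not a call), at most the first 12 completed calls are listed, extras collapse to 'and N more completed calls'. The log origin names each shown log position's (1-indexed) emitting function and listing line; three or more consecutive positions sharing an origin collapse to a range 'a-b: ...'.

Answer: the defect is in main at line 22.
Key observation: The earliest visible damage is log position 2 — 'trim_outliers: 6 entries, threshold 7' rather than the intended 'trim_outliers: 6 entries, threshold 8'.
Call chain: main -> process_batch(14, 5) (called at line 26).
First divergence: position 2 — the shown line 'trim_outliers: 6 entries, threshold 7' should read 'trim_outliers: 6 entries, threshold 8'.
Intended log window:
  1: run begins with 6 entries
  2: trim_outliers: 6 entries, threshold 8
  3: shape_report start: n=6 cutoff=8
Execution walk:
  shape_report([3, 11, 7, 10, 8, 9], 7) -> 2  [called from trim_outliers, line 9]
  trim_outliers([3, 11, 7, 10, 8, 9], 7) -> 14  [called from main, line 24]
  process_batch(14, 5) -> 2  [called from main, line 26]
Log origin:
  1: logged in main at line 23
  2: logged in trim_outliers at line 8
  3: logged in shape_report at line 2
  4: logged in trim_outliers at line 10
  5: logged in main at line 25
  6: logged in process_batch at line 15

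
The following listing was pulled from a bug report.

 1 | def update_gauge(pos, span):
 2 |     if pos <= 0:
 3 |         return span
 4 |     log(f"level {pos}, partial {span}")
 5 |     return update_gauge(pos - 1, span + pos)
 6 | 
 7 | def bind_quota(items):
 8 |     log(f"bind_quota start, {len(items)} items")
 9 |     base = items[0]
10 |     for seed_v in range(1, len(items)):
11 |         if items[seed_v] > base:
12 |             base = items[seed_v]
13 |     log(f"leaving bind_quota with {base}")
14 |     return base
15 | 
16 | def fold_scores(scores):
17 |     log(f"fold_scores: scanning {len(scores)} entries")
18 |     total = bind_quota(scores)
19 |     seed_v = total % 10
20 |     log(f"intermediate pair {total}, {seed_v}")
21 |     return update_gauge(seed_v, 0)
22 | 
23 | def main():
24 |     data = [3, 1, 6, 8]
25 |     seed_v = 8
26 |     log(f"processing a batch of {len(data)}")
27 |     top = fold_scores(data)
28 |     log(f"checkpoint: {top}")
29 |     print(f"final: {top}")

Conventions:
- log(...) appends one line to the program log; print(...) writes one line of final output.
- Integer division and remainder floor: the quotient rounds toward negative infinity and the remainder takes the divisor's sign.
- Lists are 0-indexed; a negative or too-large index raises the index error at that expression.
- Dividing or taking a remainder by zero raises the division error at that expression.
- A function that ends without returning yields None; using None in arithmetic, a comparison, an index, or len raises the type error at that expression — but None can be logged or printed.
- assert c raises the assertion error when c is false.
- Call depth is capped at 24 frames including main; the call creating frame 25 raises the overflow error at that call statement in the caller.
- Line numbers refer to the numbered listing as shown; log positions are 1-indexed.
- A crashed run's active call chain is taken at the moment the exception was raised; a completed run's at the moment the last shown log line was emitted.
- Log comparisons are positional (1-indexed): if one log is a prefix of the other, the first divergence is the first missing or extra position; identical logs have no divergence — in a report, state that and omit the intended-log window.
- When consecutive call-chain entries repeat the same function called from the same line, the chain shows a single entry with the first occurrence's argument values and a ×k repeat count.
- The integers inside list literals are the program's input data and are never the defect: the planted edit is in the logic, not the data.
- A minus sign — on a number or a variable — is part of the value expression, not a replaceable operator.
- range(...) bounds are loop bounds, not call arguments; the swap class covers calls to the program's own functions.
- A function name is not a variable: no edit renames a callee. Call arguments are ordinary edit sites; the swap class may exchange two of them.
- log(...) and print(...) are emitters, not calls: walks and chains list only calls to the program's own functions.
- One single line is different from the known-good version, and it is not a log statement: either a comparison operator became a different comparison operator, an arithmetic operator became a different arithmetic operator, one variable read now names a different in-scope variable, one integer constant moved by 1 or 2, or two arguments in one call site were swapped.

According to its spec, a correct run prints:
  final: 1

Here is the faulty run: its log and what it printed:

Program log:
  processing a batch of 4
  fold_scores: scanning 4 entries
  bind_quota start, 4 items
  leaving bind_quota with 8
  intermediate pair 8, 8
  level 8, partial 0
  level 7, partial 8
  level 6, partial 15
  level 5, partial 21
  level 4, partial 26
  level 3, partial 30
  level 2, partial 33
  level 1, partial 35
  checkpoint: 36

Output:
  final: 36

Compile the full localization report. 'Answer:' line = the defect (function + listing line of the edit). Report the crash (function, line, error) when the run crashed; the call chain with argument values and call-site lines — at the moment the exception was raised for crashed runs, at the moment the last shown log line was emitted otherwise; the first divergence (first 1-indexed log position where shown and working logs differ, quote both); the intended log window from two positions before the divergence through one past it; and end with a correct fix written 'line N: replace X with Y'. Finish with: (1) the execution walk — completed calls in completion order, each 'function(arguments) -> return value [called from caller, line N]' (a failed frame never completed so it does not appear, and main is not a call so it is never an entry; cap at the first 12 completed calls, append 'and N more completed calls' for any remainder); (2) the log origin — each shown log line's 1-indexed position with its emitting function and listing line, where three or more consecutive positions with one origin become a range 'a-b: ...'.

Answer: the defect is in bind_quota at line 11.
Core observation: Everything matches until log position 4, which reads 'leaving bind_quota with 8' in place of 'leaving bind_quota with 1'.
Call chain: main.
First divergence: position 4 — the shown line 'leaving bind_quota with 8' should read 'leaving bind_quota with 1'.
Intended log window:
  2: fold_scores: scanning 4 entries
  3: bind_quota start, 4 items
  4: leaving bind_quota with 1
  5: intermediate pair 1, 1
Execution walk:
  bind_quota([3, 1, 6, 8]) -> 8  [called from fold_scores, line 18]
  update_gauge(0, 36) -> 36  [called from update_gauge, line 5]
  update_gauge(1, 35) -> 36  [called from update_gauge, line 5]
  update_gauge(2, 33) -> 36  [called from update_gauge, line 5]
  update_gauge(3, 30) -> 36  [called from update_gauge, line 5]
  update_gauge(4, 26) -> 36  [called from update_gauge, line 5]
  update_gauge(5, 21) -> 36  [called from update_gauge, line 5]
  update_gauge(6, 15) -> 36  [called from update_gauge, line 5]
  update_gauge(7, 8) -> 36  [called from update_gauge, line 5]
  update_gauge(8, 0) -> 36  [called from fold_scores, line 21]
  fold_scores([3, 1, 6, 8]) -> 36  [called from main, line 27]
Log line origins:
  1: from main, line 26
  2: from fold_scores, line 17
  3: from bind_quota, line 8
  4: from bind_quota, line 13
  5: from fold_scores, line 20
  6-13: from update_gauge, line 4
  14: from main, line 28
A correct fix: line 11: replace `>` with `<`.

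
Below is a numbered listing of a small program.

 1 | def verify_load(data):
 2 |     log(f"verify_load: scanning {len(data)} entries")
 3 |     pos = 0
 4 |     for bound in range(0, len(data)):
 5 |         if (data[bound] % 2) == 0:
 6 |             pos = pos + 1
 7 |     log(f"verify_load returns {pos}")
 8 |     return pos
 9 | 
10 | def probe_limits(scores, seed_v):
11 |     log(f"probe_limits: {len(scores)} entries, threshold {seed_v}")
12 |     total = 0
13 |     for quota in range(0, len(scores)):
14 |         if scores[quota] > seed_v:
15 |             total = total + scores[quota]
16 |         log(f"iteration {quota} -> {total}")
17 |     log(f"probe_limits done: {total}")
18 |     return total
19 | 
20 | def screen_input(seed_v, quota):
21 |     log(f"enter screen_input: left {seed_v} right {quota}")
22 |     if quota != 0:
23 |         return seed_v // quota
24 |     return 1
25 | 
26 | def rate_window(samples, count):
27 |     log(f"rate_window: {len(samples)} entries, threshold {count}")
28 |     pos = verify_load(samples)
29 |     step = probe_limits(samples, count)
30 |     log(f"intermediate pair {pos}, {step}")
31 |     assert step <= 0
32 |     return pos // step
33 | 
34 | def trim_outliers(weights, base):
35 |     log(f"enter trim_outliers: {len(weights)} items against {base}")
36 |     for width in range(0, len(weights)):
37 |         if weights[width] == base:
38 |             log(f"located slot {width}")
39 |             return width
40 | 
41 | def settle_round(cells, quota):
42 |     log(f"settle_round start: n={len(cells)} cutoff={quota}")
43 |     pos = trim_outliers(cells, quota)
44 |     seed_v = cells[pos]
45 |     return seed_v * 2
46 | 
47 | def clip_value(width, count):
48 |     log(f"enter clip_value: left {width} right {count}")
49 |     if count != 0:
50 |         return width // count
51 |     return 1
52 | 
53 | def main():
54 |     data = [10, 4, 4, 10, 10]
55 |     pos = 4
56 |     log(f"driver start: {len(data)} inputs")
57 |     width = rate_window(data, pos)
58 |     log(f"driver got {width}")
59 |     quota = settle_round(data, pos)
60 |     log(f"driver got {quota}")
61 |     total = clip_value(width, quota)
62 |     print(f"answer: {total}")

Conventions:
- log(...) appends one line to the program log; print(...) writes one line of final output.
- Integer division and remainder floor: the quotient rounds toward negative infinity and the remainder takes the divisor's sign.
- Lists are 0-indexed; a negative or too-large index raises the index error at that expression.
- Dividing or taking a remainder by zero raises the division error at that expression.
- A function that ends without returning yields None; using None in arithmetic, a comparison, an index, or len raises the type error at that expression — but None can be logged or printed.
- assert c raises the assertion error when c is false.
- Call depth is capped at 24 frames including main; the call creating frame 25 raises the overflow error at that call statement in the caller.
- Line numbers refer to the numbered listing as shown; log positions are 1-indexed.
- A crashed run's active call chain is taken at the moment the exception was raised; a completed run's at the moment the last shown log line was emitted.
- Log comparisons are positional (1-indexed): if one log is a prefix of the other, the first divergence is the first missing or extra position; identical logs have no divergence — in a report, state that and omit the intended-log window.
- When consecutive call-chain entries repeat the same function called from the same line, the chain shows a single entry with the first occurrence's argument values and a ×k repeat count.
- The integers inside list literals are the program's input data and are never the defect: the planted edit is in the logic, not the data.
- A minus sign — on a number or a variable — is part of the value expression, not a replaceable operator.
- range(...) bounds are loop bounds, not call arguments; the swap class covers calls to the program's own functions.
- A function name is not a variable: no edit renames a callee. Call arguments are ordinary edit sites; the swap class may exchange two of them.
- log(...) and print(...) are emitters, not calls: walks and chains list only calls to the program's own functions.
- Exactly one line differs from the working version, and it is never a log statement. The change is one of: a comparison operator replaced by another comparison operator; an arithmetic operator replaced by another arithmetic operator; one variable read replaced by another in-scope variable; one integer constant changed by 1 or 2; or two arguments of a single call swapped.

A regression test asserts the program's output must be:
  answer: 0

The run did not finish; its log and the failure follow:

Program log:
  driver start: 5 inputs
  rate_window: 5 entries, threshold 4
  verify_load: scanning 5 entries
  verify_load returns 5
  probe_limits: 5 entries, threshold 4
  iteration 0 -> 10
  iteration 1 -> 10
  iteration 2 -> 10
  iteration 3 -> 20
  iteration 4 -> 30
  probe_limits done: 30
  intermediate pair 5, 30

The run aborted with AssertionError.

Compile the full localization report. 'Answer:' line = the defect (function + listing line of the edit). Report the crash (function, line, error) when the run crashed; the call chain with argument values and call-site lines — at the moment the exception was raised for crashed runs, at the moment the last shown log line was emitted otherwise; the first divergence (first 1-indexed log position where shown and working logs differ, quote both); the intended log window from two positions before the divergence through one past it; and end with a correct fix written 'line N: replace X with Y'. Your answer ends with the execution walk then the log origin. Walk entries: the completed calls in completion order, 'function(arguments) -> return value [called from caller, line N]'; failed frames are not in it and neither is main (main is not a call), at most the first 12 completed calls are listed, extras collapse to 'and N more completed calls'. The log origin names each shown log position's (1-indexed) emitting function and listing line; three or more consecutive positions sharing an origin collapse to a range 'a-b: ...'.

Answer: the defect is in rate_window at line 31.
The tell: Only 12 log lines were emitted before the run died; the intended continuation was 'driver got 0'.
Crash: rate_window, line 31, AssertionError.
Call chain: main -> rate_window([10, 4, 4, 10, 10], 4) (called at line 57).
First divergence: position 13 — after 12 matching lines the faulty run goes silent; intended next line 'driver got 0'.
Intended log window:
  11: probe_limits done: 30
  12: intermediate pair 5, 30
  13: driver got 0
  14: settle_round start: n=5 cutoff=4
Execution walk:
  verify_load([10, 4, 4, 10, 10]) -> 5  [called from rate_window, line 28]
  probe_limits([10, 4, 4, 10, 10], 4) -> 30  [called from rate_window, line 29]
Log origins:
  1: from main, line 56
  2: from rate_window, line 27
  3: from verify_load, line 2
  4: from verify_load, line 7
  5: from probe_limits, line 11
  6-10: from probe_limits, line 16
  11: from probe_limits, line 17
  12: from rate_window, line 30
A correct fix: line 31: replace `<=` with `>`.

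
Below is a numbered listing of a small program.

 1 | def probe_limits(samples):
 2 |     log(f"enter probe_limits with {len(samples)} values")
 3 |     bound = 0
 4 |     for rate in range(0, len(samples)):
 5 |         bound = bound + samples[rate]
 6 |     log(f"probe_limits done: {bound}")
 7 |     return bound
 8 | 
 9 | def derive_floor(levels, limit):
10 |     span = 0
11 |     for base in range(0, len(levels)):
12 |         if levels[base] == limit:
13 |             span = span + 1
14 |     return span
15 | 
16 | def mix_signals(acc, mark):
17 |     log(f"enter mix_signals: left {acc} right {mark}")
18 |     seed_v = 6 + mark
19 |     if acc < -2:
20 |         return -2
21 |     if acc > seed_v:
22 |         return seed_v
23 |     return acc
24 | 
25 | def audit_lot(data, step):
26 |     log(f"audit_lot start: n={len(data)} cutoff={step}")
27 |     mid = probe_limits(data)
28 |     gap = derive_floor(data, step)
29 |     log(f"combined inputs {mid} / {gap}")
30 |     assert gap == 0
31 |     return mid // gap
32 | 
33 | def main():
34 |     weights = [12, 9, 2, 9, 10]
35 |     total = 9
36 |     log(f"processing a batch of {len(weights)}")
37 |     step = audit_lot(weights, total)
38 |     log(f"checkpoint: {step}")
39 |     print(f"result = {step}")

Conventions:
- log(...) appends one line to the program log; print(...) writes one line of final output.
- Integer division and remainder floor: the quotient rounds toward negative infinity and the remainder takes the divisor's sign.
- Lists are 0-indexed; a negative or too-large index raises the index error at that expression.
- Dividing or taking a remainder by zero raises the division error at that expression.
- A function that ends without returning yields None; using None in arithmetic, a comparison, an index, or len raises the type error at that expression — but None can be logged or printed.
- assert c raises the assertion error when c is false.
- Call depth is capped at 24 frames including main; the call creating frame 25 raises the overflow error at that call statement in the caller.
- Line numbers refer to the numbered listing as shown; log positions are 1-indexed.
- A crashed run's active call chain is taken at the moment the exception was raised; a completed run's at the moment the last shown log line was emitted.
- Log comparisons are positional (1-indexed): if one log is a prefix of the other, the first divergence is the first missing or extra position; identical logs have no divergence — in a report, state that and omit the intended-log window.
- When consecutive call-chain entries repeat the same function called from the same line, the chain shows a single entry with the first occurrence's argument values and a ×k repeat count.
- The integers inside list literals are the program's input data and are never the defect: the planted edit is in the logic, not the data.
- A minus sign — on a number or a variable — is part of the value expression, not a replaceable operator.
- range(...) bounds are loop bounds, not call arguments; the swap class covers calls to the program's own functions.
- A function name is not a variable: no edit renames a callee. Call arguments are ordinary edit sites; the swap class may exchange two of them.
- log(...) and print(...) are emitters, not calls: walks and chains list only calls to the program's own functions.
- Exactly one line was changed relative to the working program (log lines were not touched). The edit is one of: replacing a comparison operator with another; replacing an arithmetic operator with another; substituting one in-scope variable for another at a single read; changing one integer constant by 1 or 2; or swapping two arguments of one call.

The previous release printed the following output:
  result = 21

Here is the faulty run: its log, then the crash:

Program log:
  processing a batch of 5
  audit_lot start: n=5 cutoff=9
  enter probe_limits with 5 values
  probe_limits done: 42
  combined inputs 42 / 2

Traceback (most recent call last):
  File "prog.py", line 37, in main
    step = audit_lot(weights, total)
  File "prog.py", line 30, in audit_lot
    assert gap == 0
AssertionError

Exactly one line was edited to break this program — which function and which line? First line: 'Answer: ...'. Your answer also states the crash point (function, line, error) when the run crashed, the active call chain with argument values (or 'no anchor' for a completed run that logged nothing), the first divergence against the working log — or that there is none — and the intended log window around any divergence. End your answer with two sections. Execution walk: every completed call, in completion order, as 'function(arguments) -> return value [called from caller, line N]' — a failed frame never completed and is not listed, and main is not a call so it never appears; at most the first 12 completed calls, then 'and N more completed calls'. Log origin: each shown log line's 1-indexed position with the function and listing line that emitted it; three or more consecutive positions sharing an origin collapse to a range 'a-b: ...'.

Answer: the defect is in audit_lot at line 30.
Core observation: Only 5 log lines were emitted before the run died; the intended continuation was 'checkpoint: 21'.
Crash: audit_lot, line 30, AssertionError.
Call chain: main -> audit_lot([12, 9, 2, 9, 10], 9) (called at line 37).
First divergence: position 6 (shown log ended at 5 lines; the working version continues: 'checkpoint: 21').
Intended log window:
  4: probe_limits done: 42
  5: combined inputs 42 / 2
  6: checkpoint: 21
Execution walk:
  probe_limits([12, 9, 2, 9, 10]) -> 42  [called from audit_lot, line 27]
  derive_floor([12, 9, 2, 9, 10], 9) -> 2  [called from audit_lot, line 28]
Origin of each log line:
  1: emitted by main (line 36)
  2: emitted by audit_lot (line 26)
  3: emitted by probe_limits (line 2)
  4: emitted by probe_limits (line 6)
  5: emitted by audit_lot (line 29)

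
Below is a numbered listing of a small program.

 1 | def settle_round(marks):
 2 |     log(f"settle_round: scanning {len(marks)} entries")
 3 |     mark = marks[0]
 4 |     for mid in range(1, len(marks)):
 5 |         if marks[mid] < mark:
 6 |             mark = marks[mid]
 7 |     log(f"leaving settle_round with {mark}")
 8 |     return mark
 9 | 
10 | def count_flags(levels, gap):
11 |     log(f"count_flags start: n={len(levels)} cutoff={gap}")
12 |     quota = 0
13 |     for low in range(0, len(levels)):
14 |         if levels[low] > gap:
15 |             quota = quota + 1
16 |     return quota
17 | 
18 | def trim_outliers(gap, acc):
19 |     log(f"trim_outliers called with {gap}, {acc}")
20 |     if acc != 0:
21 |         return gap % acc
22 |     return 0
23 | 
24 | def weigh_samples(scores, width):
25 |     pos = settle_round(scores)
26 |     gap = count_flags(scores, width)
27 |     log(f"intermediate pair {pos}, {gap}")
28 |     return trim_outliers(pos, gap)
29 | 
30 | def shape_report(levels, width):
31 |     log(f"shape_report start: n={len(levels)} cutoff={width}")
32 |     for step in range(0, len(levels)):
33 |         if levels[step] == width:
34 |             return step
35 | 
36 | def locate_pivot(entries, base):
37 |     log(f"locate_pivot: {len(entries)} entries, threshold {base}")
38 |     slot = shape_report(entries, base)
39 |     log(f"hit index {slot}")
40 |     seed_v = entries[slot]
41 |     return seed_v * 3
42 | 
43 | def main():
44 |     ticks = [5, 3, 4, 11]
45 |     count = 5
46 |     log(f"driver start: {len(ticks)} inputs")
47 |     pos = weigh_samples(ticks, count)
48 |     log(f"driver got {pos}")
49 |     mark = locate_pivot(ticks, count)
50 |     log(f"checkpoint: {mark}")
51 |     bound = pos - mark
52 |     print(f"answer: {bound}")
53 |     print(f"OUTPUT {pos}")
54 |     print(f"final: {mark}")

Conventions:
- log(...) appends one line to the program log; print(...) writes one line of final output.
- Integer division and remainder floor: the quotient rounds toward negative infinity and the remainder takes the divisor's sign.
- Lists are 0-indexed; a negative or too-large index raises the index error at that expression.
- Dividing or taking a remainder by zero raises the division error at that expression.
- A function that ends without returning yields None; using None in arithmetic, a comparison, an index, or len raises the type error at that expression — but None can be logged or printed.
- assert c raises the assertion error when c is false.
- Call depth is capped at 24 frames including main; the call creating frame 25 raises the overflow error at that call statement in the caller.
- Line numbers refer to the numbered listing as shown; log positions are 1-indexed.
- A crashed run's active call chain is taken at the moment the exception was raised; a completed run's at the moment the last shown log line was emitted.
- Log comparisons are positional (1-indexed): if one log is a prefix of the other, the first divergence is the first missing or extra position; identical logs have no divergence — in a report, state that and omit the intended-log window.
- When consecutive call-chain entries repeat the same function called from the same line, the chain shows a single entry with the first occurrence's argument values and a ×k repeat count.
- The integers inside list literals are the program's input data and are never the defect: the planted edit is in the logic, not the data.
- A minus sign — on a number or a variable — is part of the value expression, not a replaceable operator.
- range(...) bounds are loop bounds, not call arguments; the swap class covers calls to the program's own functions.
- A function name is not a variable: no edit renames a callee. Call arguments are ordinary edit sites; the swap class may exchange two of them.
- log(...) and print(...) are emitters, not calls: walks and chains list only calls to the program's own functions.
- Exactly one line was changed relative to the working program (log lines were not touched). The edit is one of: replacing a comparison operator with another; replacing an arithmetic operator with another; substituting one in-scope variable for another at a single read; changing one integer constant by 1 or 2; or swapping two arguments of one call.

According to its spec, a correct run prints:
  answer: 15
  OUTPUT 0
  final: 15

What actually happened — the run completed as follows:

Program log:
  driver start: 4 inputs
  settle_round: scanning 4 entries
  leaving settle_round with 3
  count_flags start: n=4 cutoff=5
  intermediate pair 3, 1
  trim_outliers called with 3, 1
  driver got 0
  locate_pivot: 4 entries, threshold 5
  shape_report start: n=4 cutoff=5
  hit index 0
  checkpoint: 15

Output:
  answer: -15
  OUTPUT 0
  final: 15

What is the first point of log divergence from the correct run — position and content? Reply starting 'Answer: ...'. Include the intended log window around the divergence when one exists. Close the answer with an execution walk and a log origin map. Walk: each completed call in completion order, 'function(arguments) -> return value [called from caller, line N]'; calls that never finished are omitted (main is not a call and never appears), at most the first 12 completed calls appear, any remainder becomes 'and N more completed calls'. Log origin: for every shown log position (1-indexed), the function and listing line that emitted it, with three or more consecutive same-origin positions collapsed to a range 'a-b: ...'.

Answer: there is none — every log position agrees.
Execution walk:
  settle_round([5, 3, 4, 11]) -> 3  [called from weigh_samples, line 25]
  count_flags([5, 3, 4, 11], 5) -> 1  [called from weigh_samples, line 26]
  trim_outliers(3, 1) -> 0  [called from weigh_samples, line 28]
  weigh_samples([5, 3, 4, 11], 5) -> 0  [called from main, line 47]
  shape_report([5, 3, 4, 11], 5) -> 0  [called from locate_pivot, line 38]
  locate_pivot([5, 3, 4, 11], 5) -> 15  [called from main, line 49]
Log origin:
  1: logged in main at line 46
  2: logged in settle_round at line 2
  3: logged in settle_round at line 7
  4: logged in count_flags at line 11
  5: logged in weigh_samples at line 27
  6: logged in trim_outliers at line 19
  7: logged in main at line 48
  8: logged in locate_pivot at line 37
  9: logged in shape_report at line 31
  10: logged in locate_pivot at line 39
  11: logged in main at line 50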